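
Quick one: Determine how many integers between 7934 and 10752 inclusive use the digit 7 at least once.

794

The integers in [7934, 10752] that use the digit 7 at least once: 7934, 7935, 7936, 7937, 7938, 7939, …, 10751, 10752.
794 qualify.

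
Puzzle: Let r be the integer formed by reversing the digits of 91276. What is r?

67219

Reversing 91276 gives 67219.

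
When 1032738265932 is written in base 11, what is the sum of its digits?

1032738265932 in base 11 is 368A8891171A.
Digit sum: 3+6+8+10+8+8+9+1+1+7+1+10 = 72.

72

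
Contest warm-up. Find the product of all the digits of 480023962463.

0

4×8×0×0×2×3×9×6×2×4×6×3 = 0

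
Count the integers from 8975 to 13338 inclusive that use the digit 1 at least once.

3612

The integers in [8975, 13338] that use the digit 1 at least once: 8981, 8991, 9001, 9010, 9011, 9012, …, 13337, 13338.
3612 qualify.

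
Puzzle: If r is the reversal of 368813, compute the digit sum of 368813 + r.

Reversal of 368813 is 318863; 368813 + 318863 = 687676.
Digit sum of 687676: 6+8+7+6+7+6 = 40.

40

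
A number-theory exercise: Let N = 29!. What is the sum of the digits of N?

126

29! = 8841761993739701954543616000000
Sum of its 31 digits: 126.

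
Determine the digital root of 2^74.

The digital root of n equals n mod 9 (or 9 when 9 | n), so we need 2^74 mod 9.
2^74 ≡ 4 (mod 9), so the digital root is 4.

4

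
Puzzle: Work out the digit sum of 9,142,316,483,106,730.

58

9+1+4+2+3+1+6+4+8+3+1+0+6+7+3+0 = 58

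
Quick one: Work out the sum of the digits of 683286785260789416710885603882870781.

183

6+8+3+2+8+6+7+8+5+2+6+0+7+8+9+4+1+6+7+1+0+8+8+5+6+0+3+8+8+2+8+7+0+7+8+1 = 183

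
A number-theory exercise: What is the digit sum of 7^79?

322

7^79 = 5790887942449198118866552301288096257267888893001726249456064921143
Sum of its 67 digits: 322.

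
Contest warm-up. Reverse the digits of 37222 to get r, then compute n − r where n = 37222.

Reverse of 37222 is 22273.
37222 − 22273 = 14949

14949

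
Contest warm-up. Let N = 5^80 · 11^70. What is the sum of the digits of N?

5^80 · 11^70 = 653263371487249616388511080822911575979225905641074029658040651878466579271329155569080805732173899968984187580645084381103515625
Sum of its 129 digits: 598.

598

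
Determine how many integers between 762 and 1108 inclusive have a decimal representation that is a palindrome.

25

The integers in [762, 1108] that have a decimal representation that is a palindrome: 767, 777, 787, 797, 808, 818, …, 999, 1001.
25 qualify.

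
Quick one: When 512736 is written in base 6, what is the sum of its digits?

26

512736 in base 6 is 14553440.
Digit sum: 1+4+5+5+3+4+4+0 = 26.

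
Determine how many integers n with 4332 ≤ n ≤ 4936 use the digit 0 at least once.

The integers in [4332, 4936] that use the digit 0 at least once: 4340, 4350, 4360, 4370, 4380, 4390, …, 4920, 4930.
114 qualify.

114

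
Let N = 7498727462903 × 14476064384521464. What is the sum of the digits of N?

7498727462903 × 14476064384521464 = 108552061554963115964467249992
Sum of its 30 digits: 138.

138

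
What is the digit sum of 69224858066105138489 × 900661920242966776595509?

206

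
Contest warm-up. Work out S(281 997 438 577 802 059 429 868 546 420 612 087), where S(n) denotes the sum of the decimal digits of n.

176

2+8+1+9+9+7+4+3+8+5+7+7+8+0+2+0+5+9+4+2+9+8+6+8+5+4+6+4+2+0+6+1+2+0+8+7 = 176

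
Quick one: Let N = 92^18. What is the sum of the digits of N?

92^18 = 222936352980619746738642598267715584
Sum of its 36 digits: 181.

181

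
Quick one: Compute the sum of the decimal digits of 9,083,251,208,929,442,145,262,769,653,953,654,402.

9+0+8+3+2+5+1+2+0+8+9+2+9+4+4+2+1+4+5+2+6+2+7+6+9+6+5+3+9+5+3+6+5+4+4+0+2 = 162

162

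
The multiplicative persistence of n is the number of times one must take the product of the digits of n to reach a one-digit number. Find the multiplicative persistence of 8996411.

8996411 → 15552 → 250 → 0 (3 steps)

3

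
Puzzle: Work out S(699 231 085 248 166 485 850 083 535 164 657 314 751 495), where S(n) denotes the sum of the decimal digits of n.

6+9+9+2+3+1+0+8+5+2+4+8+1+6+6+4+8+5+8+5+0+0+8+3+5+3+5+1+6+4+6+5+7+3+1+4+7+5+1+4+9+5 = 192

192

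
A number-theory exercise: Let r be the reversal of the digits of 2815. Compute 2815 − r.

Reverse of 2815 is 5182.
2815 − 5182 = -2367

-2367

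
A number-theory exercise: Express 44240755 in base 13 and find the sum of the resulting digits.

43

44240755 in base 13 is 921CB80.
Digit sum: 9+2+1+12+11+8+0 = 43.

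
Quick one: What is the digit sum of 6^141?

549

6^141 = 52399398790572620757964850071485835892981764632281000292535663884918080594519908885032829799212931436779667456
Sum of its 110 digits: 549.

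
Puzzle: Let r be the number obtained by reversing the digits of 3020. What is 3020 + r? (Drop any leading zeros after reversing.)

3223

Reverse of 3020 is 203.
3020 + 203 = 3223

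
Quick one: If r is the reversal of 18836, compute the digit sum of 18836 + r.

25

Reversal of 18836 is 63881; 18836 + 63881 = 82717.
Digit sum of 82717: 8+2+7+1+7 = 25.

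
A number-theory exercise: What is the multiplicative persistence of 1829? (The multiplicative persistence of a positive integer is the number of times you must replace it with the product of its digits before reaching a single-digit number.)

1829 → 144 → 16 → 6 (3 steps)

3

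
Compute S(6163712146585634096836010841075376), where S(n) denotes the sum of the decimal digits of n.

142

6+1+6+3+7+1+2+1+4+6+5+8+5+6+3+4+0+9+6+8+3+6+0+1+0+8+4+1+0+7+5+3+7+6 = 142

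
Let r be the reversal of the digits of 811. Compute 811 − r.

Reverse of 811 is 118.
811 − 118 = 693

693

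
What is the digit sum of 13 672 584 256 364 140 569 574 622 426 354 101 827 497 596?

196

1+3+6+7+2+5+8+4+2+5+6+3+6+4+1+4+0+5+6+9+5+7+4+6+2+2+4+2+6+3+5+4+1+0+1+8+2+7+4+9+7+5+9+6 = 196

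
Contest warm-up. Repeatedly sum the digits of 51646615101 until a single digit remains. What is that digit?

5+1+6+4+6+6+1+5+1+0+1 = 36
3+6 = 9

9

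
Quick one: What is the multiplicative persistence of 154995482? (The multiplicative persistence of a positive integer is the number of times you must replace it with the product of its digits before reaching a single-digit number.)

2

154995482 → 518400 → 0 (2 steps)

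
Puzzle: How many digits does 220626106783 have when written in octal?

220626106783 in base 8 is 3153625634637, which has 13 digits.

13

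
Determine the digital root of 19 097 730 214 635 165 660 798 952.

4

1+9+0+9+7+7+3+0+2+1+4+6+3+5+1+6+5+6+6+0+7+9+8+9+5+2 = 121
1+2+1 = 4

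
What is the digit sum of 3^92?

3^92 = 78551672112789411833022577315290546060373041
Sum of its 44 digits: 171.

171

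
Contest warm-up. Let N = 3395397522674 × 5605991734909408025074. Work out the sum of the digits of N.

3395397522674 × 5605991734909408025074 = 19034570448842323332152114475527876
Sum of its 35 digits: 140.

140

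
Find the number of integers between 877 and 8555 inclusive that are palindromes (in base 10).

88

The integers in [877, 8555] that are palindromes (in base 10): 878, 888, 898, 909, 919, 929, …, 8338, 8448.
88 qualify.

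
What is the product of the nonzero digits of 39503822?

12960

3×9×5×3×8×2×2 = 12960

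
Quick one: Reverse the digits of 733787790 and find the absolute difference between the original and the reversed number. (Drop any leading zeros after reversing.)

Reverse of 733787790 is 97787337.
|733787790 − 97787337| = 636000453

636000453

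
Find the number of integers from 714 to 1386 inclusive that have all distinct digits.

364

The integers in [714, 1386] that have all distinct digits: 714, 715, 716, 718, 719, 720, …, 1385, 1386.
364 qualify.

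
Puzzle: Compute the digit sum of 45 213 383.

29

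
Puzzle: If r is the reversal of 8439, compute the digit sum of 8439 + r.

Reversal of 8439 is 9348; 8439 + 9348 = 17787.
Digit sum of 17787: 1+7+7+8+7 = 30.

30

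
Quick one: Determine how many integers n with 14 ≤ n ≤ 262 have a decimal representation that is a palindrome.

The integers in [14, 262] that have a decimal representation that is a palindrome: 22, 33, 44, 55, 66, 77, …, 252, 262.
25 qualify.

25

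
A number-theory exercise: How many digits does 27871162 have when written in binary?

25

27871162 in base 2 is 1101010010100011110111010, which has 25 digits.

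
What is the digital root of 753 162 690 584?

7+5+3+1+6+2+6+9+0+5+8+4 = 56
5+6 = 11
1+1 = 2

2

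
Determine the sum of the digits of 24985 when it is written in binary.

24985 in base 2 is 110000110011001.
Digit sum: 1+1+0+0+0+0+1+1+0+0+1+1+0+0+1 = 7.

7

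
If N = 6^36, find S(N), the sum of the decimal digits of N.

126

6^36 = 10314424798490535546171949056
Sum of its 29 digits: 126.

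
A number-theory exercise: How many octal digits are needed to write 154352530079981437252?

23

154352530079981437252 in base 8 is 20570222605004005600504, which has 23 digits.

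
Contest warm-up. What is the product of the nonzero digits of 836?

144

8×3×6 = 144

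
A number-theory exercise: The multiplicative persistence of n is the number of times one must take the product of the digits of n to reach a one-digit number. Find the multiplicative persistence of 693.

693 → 162 → 12 → 2 (3 steps)

3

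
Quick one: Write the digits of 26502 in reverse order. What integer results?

Reversing 26502 gives 20562.

20562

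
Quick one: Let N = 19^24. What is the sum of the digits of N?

19^24 = 4898762930960846817716295277921
Sum of its 31 digits: 163.

163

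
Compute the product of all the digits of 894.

288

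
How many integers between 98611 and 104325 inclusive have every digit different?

528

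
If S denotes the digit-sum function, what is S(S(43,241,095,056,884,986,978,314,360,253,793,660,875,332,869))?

8

First digit sum: 215.
2+1+5 = 8.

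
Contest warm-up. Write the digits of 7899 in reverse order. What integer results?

Reversing 7899 gives 9987.

9987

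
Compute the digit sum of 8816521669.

52

8+8+1+6+5+2+1+6+6+9 = 52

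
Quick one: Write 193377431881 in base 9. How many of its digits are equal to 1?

3

193377431881 in base 9 is 614123670821.
The digit 1 appears 3 times.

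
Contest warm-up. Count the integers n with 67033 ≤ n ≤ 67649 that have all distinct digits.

238

The integers in [67033, 67649] that have all distinct digits: 67034, 67035, 67038, 67039, 67041, 67042, …, 67594, 67598.
238 qualify.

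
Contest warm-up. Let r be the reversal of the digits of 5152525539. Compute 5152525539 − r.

Reverse of 5152525539 is 9355252515.
5152525539 − 9355252515 = -4202726976

-4202726976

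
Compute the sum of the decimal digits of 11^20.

94

11^20 = 672749994932560009201
Sum of its 21 digits: 94.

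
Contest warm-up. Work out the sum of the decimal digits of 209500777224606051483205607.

98

2+0+9+5+0+0+7+7+7+2+2+4+6+0+6+0+5+1+4+8+3+2+0+5+6+0+7 = 98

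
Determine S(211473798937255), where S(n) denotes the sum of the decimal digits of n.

73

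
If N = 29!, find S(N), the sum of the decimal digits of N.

29! = 8841761993739701954543616000000
Sum of its 31 digits: 126.

126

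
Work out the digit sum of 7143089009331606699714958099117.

145

7+1+4+3+0+8+9+0+0+9+3+3+1+6+0+6+6+9+9+7+1+4+9+5+8+0+9+9+1+1+7 = 145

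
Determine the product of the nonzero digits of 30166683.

3×1×6×6×6×8×3 = 15552

15552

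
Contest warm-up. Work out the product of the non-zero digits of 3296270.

3×2×9×6×2×7 = 4536

4536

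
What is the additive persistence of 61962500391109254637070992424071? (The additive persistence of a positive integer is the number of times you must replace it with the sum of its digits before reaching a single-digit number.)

2

61962500391109254637070992424071 → 124 → 7 (2 steps)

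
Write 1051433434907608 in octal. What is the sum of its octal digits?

1051433434907608 in base 8 is 35704275431101730.
Digit sum: 3+5+7+0+4+2+7+5+4+3+1+1+0+1+7+3+0 = 53.

53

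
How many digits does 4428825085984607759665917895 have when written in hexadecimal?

23

4428825085984607759665917895 in base 16 is E4F7030FD3852183FCEEFC7, which has 23 digits.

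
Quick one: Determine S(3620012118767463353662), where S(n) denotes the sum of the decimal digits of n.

3+6+2+0+0+1+2+1+1+8+7+6+7+4+6+3+3+5+3+6+6+2 = 82

82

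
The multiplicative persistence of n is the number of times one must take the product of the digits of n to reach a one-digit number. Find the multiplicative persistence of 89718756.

2

89718756 → 846720 → 0 (2 steps)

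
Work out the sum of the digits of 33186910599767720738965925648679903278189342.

233

3+3+1+8+6+9+1+0+5+9+9+7+6+7+7+2+0+7+3+8+9+6+5+9+2+5+6+4+8+6+7+9+9+0+3+2+7+8+1+8+9+3+4+2 = 233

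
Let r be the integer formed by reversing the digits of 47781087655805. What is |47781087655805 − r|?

3074590362969

Reverse of 47781087655805 is 50855678018774.
|47781087655805 − 50855678018774| = 3074590362969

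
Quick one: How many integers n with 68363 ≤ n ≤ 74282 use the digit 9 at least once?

The integers in [68363, 74282] that use the digit 9 at least once: 68369, 68379, 68389, 68390, 68391, 68392, …, 74269, 74279.
2338 qualify.

2338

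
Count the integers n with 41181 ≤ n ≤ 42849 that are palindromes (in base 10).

17

The integers in [41181, 42849] that are palindromes (in base 10): 41214, 41314, 41414, 41514, 41614, 41714, …, 42724, 42824.
17 qualify.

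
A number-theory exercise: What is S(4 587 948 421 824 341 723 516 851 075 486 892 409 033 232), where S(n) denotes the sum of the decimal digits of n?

187

4+5+8+7+9+4+8+4+2+1+8+2+4+3+4+1+7+2+3+5+1+6+8+5+1+0+7+5+4+8+6+8+9+2+4+0+9+0+3+3+2+3+2 = 187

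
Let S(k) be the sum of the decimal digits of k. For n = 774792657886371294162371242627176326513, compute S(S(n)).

17

First digit sum: 179.
1+7+9 = 17.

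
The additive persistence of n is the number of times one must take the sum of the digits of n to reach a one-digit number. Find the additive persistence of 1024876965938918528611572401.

3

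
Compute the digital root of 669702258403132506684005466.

9

6+6+9+7+0+2+2+5+8+4+0+3+1+3+2+5+0+6+6+8+4+0+0+5+4+6+6 = 108
1+0+8 = 9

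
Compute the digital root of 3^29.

9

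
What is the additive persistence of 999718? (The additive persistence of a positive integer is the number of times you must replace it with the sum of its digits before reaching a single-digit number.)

2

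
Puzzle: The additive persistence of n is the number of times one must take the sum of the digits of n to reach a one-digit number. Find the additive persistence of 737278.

2

737278 → 34 → 7 (2 steps)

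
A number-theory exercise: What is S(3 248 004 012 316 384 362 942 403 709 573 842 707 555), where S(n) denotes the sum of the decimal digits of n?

3+2+4+8+0+0+4+0+1+2+3+1+6+3+8+4+3+6+2+9+4+2+4+0+3+7+0+9+5+7+3+8+4+2+7+0+7+5+5+5 = 156

156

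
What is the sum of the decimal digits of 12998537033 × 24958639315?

95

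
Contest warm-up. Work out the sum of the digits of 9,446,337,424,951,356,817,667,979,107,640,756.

171

9+4+4+6+3+3+7+4+2+4+9+5+1+3+5+6+8+1+7+6+6+7+9+7+9+1+0+7+6+4+0+7+5+6 = 171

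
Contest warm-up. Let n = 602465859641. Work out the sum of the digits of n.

6+0+2+4+6+5+8+5+9+6+4+1 = 56

56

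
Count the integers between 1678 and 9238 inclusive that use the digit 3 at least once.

The integers in [1678, 9238] that use the digit 3 at least once: 1683, 1693, 1703, 1713, 1723, 1730, …, 9237, 9238.
2735 qualify.

2735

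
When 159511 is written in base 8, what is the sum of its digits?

159511 in base 8 is 467427.
Digit sum: 4+6+7+4+2+7 = 30.

30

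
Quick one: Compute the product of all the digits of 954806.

0

9×5×4×8×0×6 = 0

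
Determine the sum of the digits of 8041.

13

8+0+4+1 = 13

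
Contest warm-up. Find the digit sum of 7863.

24

7+8+6+3 = 24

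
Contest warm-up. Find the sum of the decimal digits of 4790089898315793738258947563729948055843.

4+7+9+0+0+8+9+8+9+8+3+1+5+7+9+3+7+3+8+2+5+8+9+4+7+5+6+3+7+2+9+9+4+8+0+5+5+8+4+3 = 221

221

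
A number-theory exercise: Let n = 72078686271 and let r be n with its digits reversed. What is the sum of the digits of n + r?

63

Reversal of 72078686271 is 17268687027; 72078686271 + 17268687027 = 89347373298.
Digit sum of 89347373298: 8+9+3+4+7+3+7+3+2+9+8 = 63.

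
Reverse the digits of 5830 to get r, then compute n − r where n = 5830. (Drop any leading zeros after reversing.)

Reverse of 5830 is 385.
5830 − 385 = 5445

5445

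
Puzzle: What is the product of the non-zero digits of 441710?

4×4×1×7×1 = 112

112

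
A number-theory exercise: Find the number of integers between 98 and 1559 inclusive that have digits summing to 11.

110

The integers in [98, 1559] that have digits summing to 11: 119, 128, 137, 146, 155, 164, …, 1541, 1550.
110 qualify.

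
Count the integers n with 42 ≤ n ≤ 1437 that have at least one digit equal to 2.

428

The integers in [42, 1437] that have at least one digit equal to 2: 42, 52, 62, 72, 82, 92, …, 1429, 1432.
428 qualify.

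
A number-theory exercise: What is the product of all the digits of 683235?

4320

6×8×3×2×3×5 = 4320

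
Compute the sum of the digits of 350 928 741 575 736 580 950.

3+5+0+9+2+8+7+4+1+5+7+5+7+3+6+5+8+0+9+5+0 = 99

99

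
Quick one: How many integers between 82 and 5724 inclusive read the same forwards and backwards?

The integers in [82, 5724] that read the same forwards and backwards: 88, 99, 101, 111, 121, 131, …, 5555, 5665.
139 qualify.

139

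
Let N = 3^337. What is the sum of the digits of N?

774

3^337 = 61640029873696844587354495248467655238959604866138307074477812999899122146583802168656575797599660327192763477246946112810148535313507889074737242512454360455363
Sum of its 161 digits: 774.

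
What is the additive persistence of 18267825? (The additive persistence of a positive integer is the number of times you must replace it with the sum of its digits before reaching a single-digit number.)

18267825 → 39 → 12 → 3 (3 steps)

3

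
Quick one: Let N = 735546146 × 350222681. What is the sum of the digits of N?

735546146 × 350222681 = 257604943251337426
Sum of its 18 digits: 73.

73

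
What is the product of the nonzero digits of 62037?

6×2×3×7 = 252

252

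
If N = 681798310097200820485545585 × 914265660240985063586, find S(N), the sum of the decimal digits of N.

681798310097200820485545585 × 914265660240985063586 = 623344782132205181405360140295431674195126567810
Sum of its 48 digits: 177.

177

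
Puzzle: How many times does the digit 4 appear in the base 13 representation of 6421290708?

6421290708 in base 13 is 7B4453101.
The digit 4 appears 2 times.

2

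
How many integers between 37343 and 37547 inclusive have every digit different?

The integers in [37343, 37547] that have every digit different: 37401, 37402, 37405, 37406, 37408, 37409, …, 37542, 37546.
64 qualify.

64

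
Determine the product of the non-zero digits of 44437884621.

4128768

4×4×4×3×7×8×8×4×6×2×1 = 4128768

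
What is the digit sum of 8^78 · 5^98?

8^78 · 5^98 = 8711228593176024664662389950253266213273600000000000000000000000000000000000000000000000000000000000000000000000000000000000000000000000000
Sum of its 139 digits: 178.

178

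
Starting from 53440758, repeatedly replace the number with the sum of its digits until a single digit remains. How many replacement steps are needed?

53440758 → 36 → 9 (2 steps)

2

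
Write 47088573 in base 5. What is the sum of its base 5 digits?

29

47088573 in base 5 is 44023313243.
Digit sum: 4+4+0+2+3+3+1+3+2+4+3 = 29.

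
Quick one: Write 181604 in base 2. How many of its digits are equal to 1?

8

181604 in base 2 is 101100010101100100.
The digit 1 appears 8 times.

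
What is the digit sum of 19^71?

352

19^71 = 6187364021642728024523772226172442350511162752328648864055158772181115232750071531167447419
Sum of its 91 digits: 352.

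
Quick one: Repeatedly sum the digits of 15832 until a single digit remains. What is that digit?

1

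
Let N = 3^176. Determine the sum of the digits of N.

378

3^176 = 940461086986004843694934910131056317906479029659199959555574885740211572136210345921
Sum of its 84 digits: 378.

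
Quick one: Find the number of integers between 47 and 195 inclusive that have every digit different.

The integers in [47, 195] that have every digit different: 47, 48, 49, 50, 51, 52, …, 194, 195.
117 qualify.

117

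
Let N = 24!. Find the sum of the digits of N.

24! = 620448401733239439360000
Sum of its 24 digits: 81.

81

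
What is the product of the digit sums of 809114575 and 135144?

S(809114575) = 8+0+9+1+1+4+5+7+5 = 40.
S(135144) = 1+3+5+1+4+4 = 18.
40 · 18 = 720.

720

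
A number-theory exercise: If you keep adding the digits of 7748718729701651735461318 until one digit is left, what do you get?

7+7+4+8+7+1+8+7+2+9+7+0+1+6+5+1+7+3+5+4+6+1+3+1+8 = 118
1+1+8 = 10
1+0 = 1

1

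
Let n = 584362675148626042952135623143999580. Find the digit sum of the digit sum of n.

First digit sum: 163.
1+6+3 = 10.

10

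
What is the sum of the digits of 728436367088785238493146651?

7+2+8+4+3+6+3+6+7+0+8+8+7+8+5+2+3+8+4+9+3+1+4+6+6+5+1 = 134

134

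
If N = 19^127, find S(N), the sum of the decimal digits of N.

730

19^127 = 2521780725566763417449426358253347722379776471994859648795066200012300115931622857584045597345874313649668072398824688768543100282714301758411561017086199603802139
Sum of its 163 digits: 730.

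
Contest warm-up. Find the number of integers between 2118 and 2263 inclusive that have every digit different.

49

The integers in [2118, 2263] that have every digit different: 2130, 2134, 2135, 2136, 2137, 2138, …, 2197, 2198.
49 qualify.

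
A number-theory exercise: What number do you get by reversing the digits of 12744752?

25744721

Reversing 12744752 gives 25744721.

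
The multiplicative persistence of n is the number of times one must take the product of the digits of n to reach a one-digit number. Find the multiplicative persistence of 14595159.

2

14595159 → 40500 → 0 (2 steps)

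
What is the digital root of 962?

9+6+2 = 17
1+7 = 8
(Equivalently, 962 mod 9 = 8.)

8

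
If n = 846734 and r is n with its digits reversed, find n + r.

Reverse of 846734 is 437648.
846734 + 437648 = 1284382

1284382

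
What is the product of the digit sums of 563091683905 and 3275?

S(563091683905) = 5+6+3+0+9+1+6+8+3+9+0+5 = 55.
S(3275) = 3+2+7+5 = 17.
55 · 17 = 935.

935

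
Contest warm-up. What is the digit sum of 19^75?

19^75 = 806343466664501958883962520287018859560965241046221848612532346349415118247222072013272915091499
Sum of its 96 digits: 406.

406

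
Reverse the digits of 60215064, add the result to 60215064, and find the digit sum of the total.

30

Reversal of 60215064 is 46051206; 60215064 + 46051206 = 106266270.
Digit sum of 106266270: 1+0+6+2+6+6+2+7+0 = 30.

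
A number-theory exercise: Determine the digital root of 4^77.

7

The digital root of n equals n mod 9 (or 9 when 9 | n), so we need 4^77 mod 9.
4^77 ≡ 7 (mod 9), so the digital root is 7.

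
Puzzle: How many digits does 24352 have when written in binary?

24352 in base 2 is 101111100100000, which has 15 digits.

15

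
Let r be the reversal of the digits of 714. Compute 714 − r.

Reverse of 714 is 417.
714 − 417 = 297

297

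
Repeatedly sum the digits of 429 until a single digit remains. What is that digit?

4+2+9 = 15
1+5 = 6

6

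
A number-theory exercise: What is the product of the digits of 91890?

9×1×8×9×0 = 0

0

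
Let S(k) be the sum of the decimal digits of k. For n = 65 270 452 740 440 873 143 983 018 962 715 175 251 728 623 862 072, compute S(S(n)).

11

First digit sum: 209.
2+0+9 = 11.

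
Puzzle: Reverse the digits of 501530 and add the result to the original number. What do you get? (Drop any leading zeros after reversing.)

536635

Reverse of 501530 is 35105.
501530 + 35105 = 536635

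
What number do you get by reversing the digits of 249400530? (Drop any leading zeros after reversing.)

35004942

Reversing 249400530 gives 35004942.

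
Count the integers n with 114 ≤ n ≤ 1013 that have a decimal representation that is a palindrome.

The integers in [114, 1013] that have a decimal representation that is a palindrome: 121, 131, 141, 151, 161, 171, …, 999, 1001.
89 qualify.

89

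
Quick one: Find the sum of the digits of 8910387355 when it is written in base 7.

37

8910387355 in base 7 is 433544020462.
Digit sum: 4+3+3+5+4+4+0+2+0+4+6+2 = 37.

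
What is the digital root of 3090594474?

9

3+0+9+0+5+9+4+4+7+4 = 45
4+5 = 9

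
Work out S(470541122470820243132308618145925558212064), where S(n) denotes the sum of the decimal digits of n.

4+7+0+5+4+1+1+2+2+4+7+0+8+2+0+2+4+3+1+3+2+3+0+8+6+1+8+1+4+5+9+2+5+5+5+8+2+1+2+0+6+4 = 147

147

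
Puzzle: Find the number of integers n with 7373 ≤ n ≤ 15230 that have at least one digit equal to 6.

2136

The integers in [7373, 15230] that have at least one digit equal to 6: 7376, 7386, 7396, 7406, 7416, 7426, …, 15216, 15226.
2136 qualify.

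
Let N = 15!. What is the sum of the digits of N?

15! = 1307674368000
Sum of its 13 digits: 45.

45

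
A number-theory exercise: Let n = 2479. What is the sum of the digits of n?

2+4+7+9 = 22

22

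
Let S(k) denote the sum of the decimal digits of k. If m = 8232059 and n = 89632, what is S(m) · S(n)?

S(8232059) = 8+2+3+2+0+5+9 = 29.
S(89632) = 8+9+6+3+2 = 28.
29 · 28 = 812.

812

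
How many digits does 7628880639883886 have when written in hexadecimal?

7628880639883886 in base 16 is 1B1A6D3092FA6E, which has 14 digits.

14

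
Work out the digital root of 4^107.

7

The digital root of n equals n mod 9 (or 9 when 9 | n), so we need 4^107 mod 9.
4^107 ≡ 7 (mod 9), so the digital root is 7.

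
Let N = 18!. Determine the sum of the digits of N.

54

18! = 6402373705728000
Sum of its 16 digits: 54.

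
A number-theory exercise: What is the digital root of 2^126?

The digital root of n equals n mod 9 (or 9 when 9 | n), so we need 2^126 mod 9.
2^126 ≡ 1 (mod 9), so the digital root is 1.

1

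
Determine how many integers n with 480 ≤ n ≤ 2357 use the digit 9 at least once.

The integers in [480, 2357] that use the digit 9 at least once: 489, 490, 491, 492, 493, 494, …, 2339, 2349.
520 qualify.

520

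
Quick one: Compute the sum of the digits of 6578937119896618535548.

124

6+5+7+8+9+3+7+1+1+9+8+9+6+6+1+8+5+3+5+5+4+8 = 124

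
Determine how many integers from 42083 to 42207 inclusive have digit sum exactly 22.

6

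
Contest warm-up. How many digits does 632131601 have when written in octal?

10

632131601 in base 8 is 4553310021, which has 10 digits.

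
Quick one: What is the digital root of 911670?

6

9+1+1+6+7+0 = 24
2+4 = 6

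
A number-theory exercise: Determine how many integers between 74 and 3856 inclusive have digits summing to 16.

The integers in [74, 3856] that have digits summing to 16: 79, 88, 97, 169, 178, 187, …, 3841, 3850.
287 qualify.

287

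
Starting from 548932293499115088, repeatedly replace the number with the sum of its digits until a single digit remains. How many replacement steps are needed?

548932293499115088 → 90 → 9 (2 steps)

2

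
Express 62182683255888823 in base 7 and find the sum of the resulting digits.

61

62182683255888823 in base 7 is 53120546416114424125.
Digit sum: 5+3+1+2+0+5+4+6+4+1+6+1+1+4+4+2+4+1+2+5 = 61.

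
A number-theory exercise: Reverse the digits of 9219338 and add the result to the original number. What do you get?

17558467

Reverse of 9219338 is 8339129.
9219338 + 8339129 = 17558467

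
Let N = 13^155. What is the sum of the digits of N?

817

13^155 = 45837361165708061423020376689225893314734055607779290283887676621230205627097213586813815872303867264686727314814466414879387157598831699224501580618455528395339891983971957
Sum of its 173 digits: 817.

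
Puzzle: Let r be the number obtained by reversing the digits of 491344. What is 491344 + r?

934538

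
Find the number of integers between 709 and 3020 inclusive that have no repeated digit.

The integers in [709, 3020] that have no repeated digit: 709, 710, 712, 713, 714, 715, …, 3018, 3019.
1224 qualify.

1224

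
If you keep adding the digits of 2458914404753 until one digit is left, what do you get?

2

2+4+5+8+9+1+4+4+0+4+7+5+3 = 56
5+6 = 11
1+1 = 2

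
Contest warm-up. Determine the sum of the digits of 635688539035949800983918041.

134

6+3+5+6+8+8+5+3+9+0+3+5+9+4+9+8+0+0+9+8+3+9+1+8+0+4+1 = 134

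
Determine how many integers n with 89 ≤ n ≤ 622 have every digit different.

The integers in [89, 622] that have every digit different: 89, 90, 91, 92, 93, 94, …, 620, 621.
388 qualify.

388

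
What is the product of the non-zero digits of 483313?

4×8×3×3×1×3 = 864

864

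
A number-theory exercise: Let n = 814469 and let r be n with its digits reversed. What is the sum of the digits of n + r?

Reversal of 814469 is 964418; 814469 + 964418 = 1778887.
Digit sum of 1778887: 1+7+7+8+8+8+7 = 46.

46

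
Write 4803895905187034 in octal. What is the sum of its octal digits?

61

4803895905187034 in base 8 is 210421705475672332.
Digit sum: 2+1+0+4+2+1+7+0+5+4+7+5+6+7+2+3+3+2 = 61.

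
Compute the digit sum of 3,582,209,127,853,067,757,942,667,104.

126

3+5+8+2+2+0+9+1+2+7+8+5+3+0+6+7+7+5+7+9+4+2+6+6+7+1+0+4 = 126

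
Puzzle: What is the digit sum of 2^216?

2^216 = 105312291668557186697918027683670432318895095400549111254310977536
Sum of its 66 digits: 289.

289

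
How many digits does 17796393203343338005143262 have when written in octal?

17796393203343338005143262 in base 8 is 7270420642366510205020217336, which has 28 digits.

28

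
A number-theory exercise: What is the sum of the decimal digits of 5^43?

5^43 = 1136868377216160297393798828125
Sum of its 31 digits: 149.

149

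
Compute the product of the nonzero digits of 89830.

8×9×8×3 = 1728

1728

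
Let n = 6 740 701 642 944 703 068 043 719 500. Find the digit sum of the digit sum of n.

First digit sum: 107.
1+0+7 = 8.

8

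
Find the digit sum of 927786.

9+2+7+7+8+6 = 39

39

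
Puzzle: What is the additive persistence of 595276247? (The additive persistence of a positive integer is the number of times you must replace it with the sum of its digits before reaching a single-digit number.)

3

595276247 → 47 → 11 → 2 (3 steps)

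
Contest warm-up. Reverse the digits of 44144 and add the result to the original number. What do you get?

88288

Reverse of 44144 is 44144.
44144 + 44144 = 88288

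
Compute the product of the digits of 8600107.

8×6×0×0×1×0×7 = 0

0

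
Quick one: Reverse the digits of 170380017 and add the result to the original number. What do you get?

Reverse of 170380017 is 710083071.
170380017 + 710083071 = 880463088

880463088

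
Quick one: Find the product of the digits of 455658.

4×5×5×6×5×8 = 24000

24000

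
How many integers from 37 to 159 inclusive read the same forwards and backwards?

The integers in [37, 159] that read the same forwards and backwards: 44, 55, 66, 77, 88, 99, …, 141, 151.
12 qualify.

12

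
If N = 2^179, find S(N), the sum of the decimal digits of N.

248

2^179 = 766247770432944429179173513575154591809369561091801088
Sum of its 54 digits: 248.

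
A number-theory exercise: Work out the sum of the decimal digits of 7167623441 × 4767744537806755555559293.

161

7167623441 × 4767744537806755555559293 = 34173397509883411848183766372187213
Sum of its 35 digits: 161.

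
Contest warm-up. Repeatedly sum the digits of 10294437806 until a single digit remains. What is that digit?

8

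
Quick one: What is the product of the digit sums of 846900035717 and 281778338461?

2900

S(846900035717) = 8+4+6+9+0+0+0+3+5+7+1+7 = 50.
S(281778338461) = 2+8+1+7+7+8+3+3+8+4+6+1 = 58.
50 · 58 = 2900.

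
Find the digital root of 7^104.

4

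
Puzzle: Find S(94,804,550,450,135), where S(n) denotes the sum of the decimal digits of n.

53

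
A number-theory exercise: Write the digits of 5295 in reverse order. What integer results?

5925

Reversing 5295 gives 5925.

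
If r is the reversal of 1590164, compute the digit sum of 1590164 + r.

Reversal of 1590164 is 4610951; 1590164 + 4610951 = 6201115.
Digit sum of 6201115: 6+2+0+1+1+1+5 = 16.

16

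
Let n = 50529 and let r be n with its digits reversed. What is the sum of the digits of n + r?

Reversal of 50529 is 92505; 50529 + 92505 = 143034.
Digit sum of 143034: 1+4+3+0+3+4 = 15.

15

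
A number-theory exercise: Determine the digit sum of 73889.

35

7+3+8+8+9 = 35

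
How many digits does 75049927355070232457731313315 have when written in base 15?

25

75049927355070232457731313315 in base 15 is 46D1699270DBDC54092646D95, which has 25 digits.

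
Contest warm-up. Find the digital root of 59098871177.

5+9+0+9+8+8+7+1+1+7+7 = 62
6+2 = 8

8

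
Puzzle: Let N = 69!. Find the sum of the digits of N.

69! = 171122452428141311372468338881272839092270544893520369393648040923257279754140647424000000000000000
Sum of its 99 digits: 351.

351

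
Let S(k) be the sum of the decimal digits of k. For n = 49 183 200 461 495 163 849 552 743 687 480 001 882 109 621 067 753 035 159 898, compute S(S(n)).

First digit sum: 260.
2+6+0 = 8.

8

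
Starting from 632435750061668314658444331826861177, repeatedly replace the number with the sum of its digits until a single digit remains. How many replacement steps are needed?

632435750061668314658444331826861177 → 154 → 10 → 1 (3 steps)

3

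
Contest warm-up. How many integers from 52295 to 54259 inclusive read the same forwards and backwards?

20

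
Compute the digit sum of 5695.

5+6+9+5 = 25

25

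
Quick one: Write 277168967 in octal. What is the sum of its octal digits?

277168967 in base 8 is 2041241507.
Digit sum: 2+0+4+1+2+4+1+5+0+7 = 26.

26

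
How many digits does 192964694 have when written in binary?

28

192964694 in base 2 is 1011100000000110100001010110, which has 28 digits.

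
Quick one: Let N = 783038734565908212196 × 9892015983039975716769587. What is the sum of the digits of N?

783038734565908212196 × 9892015983039975716769587 = 7745831677665361136626410089259188635635283052
Sum of its 46 digits: 209.

209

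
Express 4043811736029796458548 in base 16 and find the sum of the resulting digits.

4043811736029796458548 in base 16 is DB372944E2E3B36034.
Digit sum: 13+11+3+7+2+9+4+4+14+2+14+3+11+3+6+0+3+4 = 113.

113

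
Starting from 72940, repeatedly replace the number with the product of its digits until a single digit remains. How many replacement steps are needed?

72940 → 0 (1 step)

1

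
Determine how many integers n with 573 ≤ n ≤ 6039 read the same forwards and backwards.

The integers in [573, 6039] that read the same forwards and backwards: 575, 585, 595, 606, 616, 626, …, 5995, 6006.
94 qualify.

94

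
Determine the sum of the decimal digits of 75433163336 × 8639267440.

104

75433163336 × 8639267440 = 651687271904906579840
Sum of its 21 digits: 104.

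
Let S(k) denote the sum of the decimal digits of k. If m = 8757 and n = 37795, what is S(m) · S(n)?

837

S(8757) = 8+7+5+7 = 27.
S(37795) = 3+7+7+9+5 = 31.
27 · 31 = 837.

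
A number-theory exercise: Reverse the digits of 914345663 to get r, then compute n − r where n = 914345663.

Reverse of 914345663 is 366543419.
914345663 − 366543419 = 547802244

547802244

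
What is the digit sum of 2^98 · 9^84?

468

2^98 · 9^84 = 45426614136911374132241475121380849185210895218935454829968940633743122951056464777185140319921374402428534784
Sum of its 110 digits: 468.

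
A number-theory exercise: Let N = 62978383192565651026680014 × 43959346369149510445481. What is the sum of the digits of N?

220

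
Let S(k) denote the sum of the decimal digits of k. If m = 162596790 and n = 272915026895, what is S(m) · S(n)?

2520

S(162596790) = 1+6+2+5+9+6+7+9+0 = 45.
S(272915026895) = 2+7+2+9+1+5+0+2+6+8+9+5 = 56.
45 · 56 = 2520.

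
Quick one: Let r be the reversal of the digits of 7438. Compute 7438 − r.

-909

Reverse of 7438 is 8347.
7438 − 8347 = -909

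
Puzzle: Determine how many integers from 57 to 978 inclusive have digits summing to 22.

19

The integers in [57, 978] that have digits summing to 22: 499, 589, 598, 679, 688, 697, …, 967, 976.
19 qualify.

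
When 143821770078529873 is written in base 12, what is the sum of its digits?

143821770078529873 in base 12 is 940269A6A1A83901.
Digit sum: 9+4+0+2+6+9+10+6+10+1+10+8+3+9+0+1 = 88.

88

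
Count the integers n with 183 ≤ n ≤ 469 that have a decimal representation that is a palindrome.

28

The integers in [183, 469] that have a decimal representation that is a palindrome: 191, 202, 212, 222, 232, 242, …, 454, 464.
28 qualify.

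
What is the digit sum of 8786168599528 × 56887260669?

81

8786168599528 × 56887260669 = 499821063403132006364232
Sum of its 24 digits: 81.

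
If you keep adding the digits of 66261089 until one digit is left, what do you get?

6+6+2+6+1+0+8+9 = 38
3+8 = 11
1+1 = 2

2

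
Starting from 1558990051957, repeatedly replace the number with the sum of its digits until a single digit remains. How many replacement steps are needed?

3

1558990051957 → 64 → 10 → 1 (3 steps)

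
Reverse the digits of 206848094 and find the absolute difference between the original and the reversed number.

284000508

Reverse of 206848094 is 490848602.
|206848094 − 490848602| = 284000508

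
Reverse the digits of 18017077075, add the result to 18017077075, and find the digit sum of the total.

50

Reversal of 18017077075 is 57077071081; 18017077075 + 57077071081 = 75094148156.
Digit sum of 75094148156: 7+5+0+9+4+1+4+8+1+5+6 = 50.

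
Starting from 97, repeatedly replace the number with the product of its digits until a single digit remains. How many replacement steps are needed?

97 → 63 → 18 → 8 (3 steps)

3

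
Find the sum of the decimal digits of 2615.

2+6+1+5 = 14

14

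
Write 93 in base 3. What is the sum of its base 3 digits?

93 in base 3 is 10110.
Digit sum: 1+0+1+1+0 = 3.

3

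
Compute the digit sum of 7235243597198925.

7+2+3+5+2+4+3+5+9+7+1+9+8+9+2+5 = 81

81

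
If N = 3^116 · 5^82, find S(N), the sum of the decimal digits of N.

549

3^116 · 5^82 = 45878150637262937782195233044824146856792439206263036948975176469779657141556672428350793779827654361724853515625
Sum of its 113 digits: 549.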